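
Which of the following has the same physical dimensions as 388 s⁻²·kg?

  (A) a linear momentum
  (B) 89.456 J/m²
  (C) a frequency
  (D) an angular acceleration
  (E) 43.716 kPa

(B)

Reference: kg·s⁻².
Each option:
  (A) [linear momentum] = kg·m·s⁻¹
  (B) J·m⁻² = N·m·m⁻² = kg·s⁻²  ← same
  (C) [frequency] = s⁻¹
  (D) [angular acceleration] = s⁻²
  (E) Pa = N·m⁻² = kg·m⁻¹·s⁻²
Only (B) matches kg·s⁻².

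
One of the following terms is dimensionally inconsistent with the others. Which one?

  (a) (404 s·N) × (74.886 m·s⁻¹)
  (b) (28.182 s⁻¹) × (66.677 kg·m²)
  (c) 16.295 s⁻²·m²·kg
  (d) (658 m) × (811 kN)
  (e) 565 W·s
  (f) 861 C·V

In SI base units:
  (a) [kg·m·s⁻¹] · [m·s⁻¹] = kg·m²·s⁻²
  (b) [s⁻¹] · [kg·m²] = kg·m²·s⁻¹
  (c) kg·m²·s⁻²
  (d) [m] · [kg·m·s⁻²] = kg·m²·s⁻²
  (e) W·s = J·s⁻¹·s = kg·m²·s⁻²
  (f) C·V = s·A·J·C⁻¹ = kg·m²·s⁻²
All reduce to kg·m²·s⁻² except (b), which is kg·m²·s⁻¹.

(b)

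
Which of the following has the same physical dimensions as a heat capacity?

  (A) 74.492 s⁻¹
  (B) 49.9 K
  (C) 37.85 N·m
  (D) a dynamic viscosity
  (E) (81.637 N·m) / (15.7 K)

Reference: [heat capacity] = kg·m²·s⁻²·K⁻¹.
Each option:
  (A) s⁻¹
  (B) K
  (C) N·m = kg·m·s⁻²·m = kg·m²·s⁻²
  (D) [dynamic viscosity] = kg·m⁻¹·s⁻¹
  (E) [kg·m²·s⁻²] / [K] = kg·m²·s⁻²·K⁻¹  ← same
Only (E) matches kg·m²·s⁻²·K⁻¹.

(E)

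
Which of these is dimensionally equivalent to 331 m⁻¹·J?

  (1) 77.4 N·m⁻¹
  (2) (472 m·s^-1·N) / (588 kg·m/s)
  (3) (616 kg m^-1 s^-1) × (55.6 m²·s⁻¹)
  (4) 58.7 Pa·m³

(3)

Reference: J·m⁻¹ = N·m·m⁻¹ = kg·m·s⁻².
Each option:
  (1) N·m⁻¹ = kg·m·s⁻²·m⁻¹ = kg·s⁻²
  (2) [kg·m²·s⁻³] / [kg·m·s⁻¹] = m·s⁻²
  (3) [kg·m⁻¹·s⁻¹] · [m²·s⁻¹] = kg·m·s⁻²  ← same
  (4) Pa·m³ = N·m⁻²·m³ = kg·m²·s⁻²
Only (3) matches kg·m·s⁻².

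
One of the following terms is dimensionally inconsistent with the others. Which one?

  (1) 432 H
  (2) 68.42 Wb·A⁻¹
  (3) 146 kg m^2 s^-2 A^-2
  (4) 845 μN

(4)

Dimensions:
  (1) H = V·s·A⁻¹ = kg·m²·s⁻²·A⁻²
  (2) Wb·A⁻¹ = V·s·A⁻¹ = kg·m²·s⁻²·A⁻²
  (3) kg·m²·s⁻²·A⁻²
  (4) N = kg·m·s⁻²
All reduce to kg·m²·s⁻²·A⁻² except (4), which is kg·m·s⁻².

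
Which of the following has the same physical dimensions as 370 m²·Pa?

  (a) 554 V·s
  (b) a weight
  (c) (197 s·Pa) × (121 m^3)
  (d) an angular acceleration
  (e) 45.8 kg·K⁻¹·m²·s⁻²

(b)

Reference: Pa·m² = N·m⁻²·m² = kg·m·s⁻².
Each option:
  (a) V·s = J·C⁻¹·s = kg·m²·s⁻²·A⁻¹
  (b) [weight] = kg·m·s⁻²  ← same
  (c) [kg·m⁻¹·s⁻¹] · [m³] = kg·m²·s⁻¹
  (d) [angular acceleration] = s⁻²
  (e) kg·m²·s⁻²·K⁻¹
Only (b) matches kg·m·s⁻².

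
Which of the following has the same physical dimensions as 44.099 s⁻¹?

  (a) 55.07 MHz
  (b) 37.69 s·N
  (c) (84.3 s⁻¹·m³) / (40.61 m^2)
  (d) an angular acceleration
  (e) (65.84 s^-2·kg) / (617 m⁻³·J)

(a)

Reference: s⁻¹.
Each option:
  (a) Hz = s⁻¹  ← same
  (b) N·s = kg·m·s⁻²·s = kg·m·s⁻¹
  (c) [m³·s⁻¹] / [m²] = m·s⁻¹
  (d) [angular acceleration] = s⁻²
  (e) [kg·s⁻²] / [kg·m⁻¹·s⁻²] = m
Only (a) matches s⁻¹.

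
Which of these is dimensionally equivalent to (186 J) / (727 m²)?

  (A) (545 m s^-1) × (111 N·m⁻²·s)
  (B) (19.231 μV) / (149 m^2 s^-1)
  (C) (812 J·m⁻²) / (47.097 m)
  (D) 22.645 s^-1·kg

(A)

Reference: [kg·m²·s⁻²] / [m²] = kg·s⁻².
Each option:
  (A) [m·s⁻¹] · [kg·m⁻¹·s⁻¹] = kg·s⁻²  ← same
  (B) [kg·m²·s⁻³·A⁻¹] / [m²·s⁻¹] = kg·s⁻²·A⁻¹
  (C) [kg·s⁻²] / [m] = kg·m⁻¹·s⁻²
  (D) kg·s⁻¹
Only (A) matches kg·s⁻².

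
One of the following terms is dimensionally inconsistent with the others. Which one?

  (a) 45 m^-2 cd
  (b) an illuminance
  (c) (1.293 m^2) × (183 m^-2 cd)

Expand each in SI base units:
  (a) m⁻²·cd
  (b) [illuminance] = m⁻²·cd
  (c) [m²] · [m⁻²·cd] = cd
All reduce to m⁻²·cd except (c), which is cd.

(c)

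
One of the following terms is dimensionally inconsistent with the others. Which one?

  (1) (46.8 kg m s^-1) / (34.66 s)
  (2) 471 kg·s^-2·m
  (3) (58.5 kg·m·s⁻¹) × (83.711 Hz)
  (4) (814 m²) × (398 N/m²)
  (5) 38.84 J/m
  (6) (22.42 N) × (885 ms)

Reduce each to base SI dimensions:
  (1) [kg·m·s⁻¹] / [s] = kg·m·s⁻²
  (2) kg·m·s⁻²
  (3) [kg·m·s⁻¹] · [s⁻¹] = kg·m·s⁻²
  (4) [m²] · [kg·m⁻¹·s⁻²] = kg·m·s⁻²
  (5) J·m⁻¹ = N·m·m⁻¹ = kg·m·s⁻²
  (6) [kg·m·s⁻²] · [s] = kg·m·s⁻¹
All reduce to kg·m·s⁻² except (6), which is kg·m·s⁻¹.

(6)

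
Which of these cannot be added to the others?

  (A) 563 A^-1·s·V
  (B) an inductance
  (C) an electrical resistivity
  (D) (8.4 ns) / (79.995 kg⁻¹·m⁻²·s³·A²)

(C)

Work out the base dimensions of each:
  (A) V·s·A⁻¹ = J·C⁻¹·s·A⁻¹ = kg·m²·s⁻²·A⁻²
  (B) [inductance] = kg·m²·s⁻²·A⁻²
  (C) [electrical resistivity] = kg·m³·s⁻³·A⁻²
  (D) [s] / [kg⁻¹·m⁻²·s³·A²] = kg·m²·s⁻²·A⁻²
All reduce to kg·m²·s⁻²·A⁻² except (C), which is kg·m³·s⁻³·A⁻².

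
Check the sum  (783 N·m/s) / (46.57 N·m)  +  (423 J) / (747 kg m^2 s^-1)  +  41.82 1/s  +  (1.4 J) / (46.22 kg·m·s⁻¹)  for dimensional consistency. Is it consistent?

No

In SI base units:
  (783 N·m/s) / (46.57 N·m):  [kg·m²·s⁻³] / [kg·m²·s⁻²] = s⁻¹
  (423 J) / (747 kg m^2 s^-1):  [kg·m²·s⁻²] / [kg·m²·s⁻¹] = s⁻¹
  41.82 1/s:  s⁻¹
  (1.4 J) / (46.22 kg·m·s⁻¹):  [kg·m²·s⁻²] / [kg·m·s⁻¹] = m·s⁻¹
The terms do not share a single dimension (m·s⁻¹ vs s⁻¹).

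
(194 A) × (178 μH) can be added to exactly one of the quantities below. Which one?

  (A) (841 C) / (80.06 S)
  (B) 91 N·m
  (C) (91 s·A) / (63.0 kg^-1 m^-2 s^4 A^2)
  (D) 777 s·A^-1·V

(A)

Reference: [A] · [kg·m²·s⁻²·A⁻²] = kg·m²·s⁻²·A⁻¹.
Each option:
  (A) [s·A] / [kg⁻¹·m⁻²·s³·A²] = kg·m²·s⁻²·A⁻¹  ← same
  (B) N·m = kg·m·s⁻²·m = kg·m²·s⁻²
  (C) [s·A] / [kg⁻¹·m⁻²·s⁴·A²] = kg·m²·s⁻³·A⁻¹
  (D) V·s·A⁻¹ = J·C⁻¹·s·A⁻¹ = kg·m²·s⁻²·A⁻²
Only (A) matches kg·m²·s⁻²·A⁻¹.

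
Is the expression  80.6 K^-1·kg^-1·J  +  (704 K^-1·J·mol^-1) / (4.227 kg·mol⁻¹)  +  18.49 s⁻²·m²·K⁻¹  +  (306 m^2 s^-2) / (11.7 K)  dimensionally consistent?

Yes

Reduce each to base SI dimensions:
  80.6 K^-1·kg^-1·J:  J·kg⁻¹·K⁻¹ = N·m·kg⁻¹·K⁻¹ = m²·s⁻²·K⁻¹
  (704 K^-1·J·mol^-1) / (4.227 kg·mol⁻¹):  [kg·m²·s⁻²·K⁻¹·mol⁻¹] / [kg·mol⁻¹] = m²·s⁻²·K⁻¹
  18.49 s⁻²·m²·K⁻¹:  m²·s⁻²·K⁻¹
  (306 m^2 s^-2) / (11.7 K):  [m²·s⁻²] / [K] = m²·s⁻²·K⁻¹
Every term reduces to m²·s⁻²·K⁻¹.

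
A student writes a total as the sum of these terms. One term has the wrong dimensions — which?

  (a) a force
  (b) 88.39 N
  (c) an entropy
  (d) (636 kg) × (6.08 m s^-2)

Dimensions:
  (a) [force] = kg·m·s⁻²
  (b) N = kg·m·s⁻²
  (c) [entropy] = kg·m²·s⁻²·K⁻¹
  (d) [kg] · [m·s⁻²] = kg·m·s⁻²
All reduce to kg·m·s⁻² except (c), which is kg·m²·s⁻²·K⁻¹.

(c)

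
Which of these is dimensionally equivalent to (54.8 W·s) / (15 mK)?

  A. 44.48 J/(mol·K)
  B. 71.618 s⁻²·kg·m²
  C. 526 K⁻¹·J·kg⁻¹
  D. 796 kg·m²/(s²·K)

Reference: [kg·m²·s⁻²] / [K] = kg·m²·s⁻²·K⁻¹.
Each option:
  A. J·mol⁻¹·K⁻¹ = N·m·mol⁻¹·K⁻¹ = kg·m²·s⁻²·K⁻¹·mol⁻¹
  B. kg·m²·s⁻²
  C. J·kg⁻¹·K⁻¹ = N·m·kg⁻¹·K⁻¹ = m²·s⁻²·K⁻¹
  D. kg·m²·s⁻²·K⁻¹  ← same
Only D. matches kg·m²·s⁻²·K⁻¹.

D.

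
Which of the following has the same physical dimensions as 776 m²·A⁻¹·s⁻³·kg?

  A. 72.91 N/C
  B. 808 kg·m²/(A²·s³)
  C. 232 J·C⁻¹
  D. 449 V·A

C.

Reference: kg·m²·s⁻³·A⁻¹.
Each option:
  A. N·C⁻¹ = kg·m·s⁻²·(s·A)⁻¹ = kg·m·s⁻³·A⁻¹
  B. kg·m²·s⁻³·A⁻²
  C. J·C⁻¹ = N·m·(s·A)⁻¹ = kg·m²·s⁻³·A⁻¹  ← same
  D. V·A = J·C⁻¹·A = kg·m²·s⁻³
Only C. matches kg·m²·s⁻³·A⁻¹.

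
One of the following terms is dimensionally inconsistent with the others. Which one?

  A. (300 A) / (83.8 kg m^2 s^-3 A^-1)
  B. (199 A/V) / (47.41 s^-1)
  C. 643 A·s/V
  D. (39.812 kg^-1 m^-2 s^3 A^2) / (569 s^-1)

Dimensions:
  A. [A] / [kg·m²·s⁻³·A⁻¹] = kg⁻¹·m⁻²·s³·A²
  B. [kg⁻¹·m⁻²·s³·A²] / [s⁻¹] = kg⁻¹·m⁻²·s⁴·A²
  C. A·s·V⁻¹ = A·s·(J·C⁻¹)⁻¹ = kg⁻¹·m⁻²·s⁴·A²
  D. [kg⁻¹·m⁻²·s³·A²] / [s⁻¹] = kg⁻¹·m⁻²·s⁴·A²
All reduce to kg⁻¹·m⁻²·s⁴·A² except A., which is kg⁻¹·m⁻²·s³·A².

A.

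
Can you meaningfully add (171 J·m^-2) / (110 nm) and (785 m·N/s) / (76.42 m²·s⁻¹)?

No

Dimensions:
  (171 J·m^-2) / (110 nm):  [kg·s⁻²] / [m] = kg·m⁻¹·s⁻²
  (785 m·N/s) / (76.42 m²·s⁻¹):  [kg·m²·s⁻³] / [m²·s⁻¹] = kg·s⁻²
kg·m⁻¹·s⁻² ≠ kg·s⁻², so they cannot be added.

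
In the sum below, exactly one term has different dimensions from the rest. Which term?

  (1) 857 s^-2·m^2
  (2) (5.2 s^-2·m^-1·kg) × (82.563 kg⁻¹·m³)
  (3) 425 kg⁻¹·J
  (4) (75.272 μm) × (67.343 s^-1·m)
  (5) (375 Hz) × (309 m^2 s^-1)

(4)

Expand each in SI base units:
  (1) m²·s⁻²
  (2) [kg·m⁻¹·s⁻²] · [kg⁻¹·m³] = m²·s⁻²
  (3) J·kg⁻¹ = N·m·kg⁻¹ = m²·s⁻²
  (4) [m] · [m·s⁻¹] = m²·s⁻¹
  (5) [s⁻¹] · [m²·s⁻¹] = m²·s⁻²
All reduce to m²·s⁻² except (4), which is m²·s⁻¹.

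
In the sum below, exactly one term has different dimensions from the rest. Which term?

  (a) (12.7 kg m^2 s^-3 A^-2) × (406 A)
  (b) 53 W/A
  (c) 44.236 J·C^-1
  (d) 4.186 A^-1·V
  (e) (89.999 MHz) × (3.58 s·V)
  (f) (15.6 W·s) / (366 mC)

Dimensions:
  (a) [kg·m²·s⁻³·A⁻²] · [A] = kg·m²·s⁻³·A⁻¹
  (b) W·A⁻¹ = J·s⁻¹·A⁻¹ = kg·m²·s⁻³·A⁻¹
  (c) J·C⁻¹ = N·m·(s·A)⁻¹ = kg·m²·s⁻³·A⁻¹
  (d) V·A⁻¹ = J·C⁻¹·A⁻¹ = kg·m²·s⁻³·A⁻²
  (e) [s⁻¹] · [kg·m²·s⁻²·A⁻¹] = kg·m²·s⁻³·A⁻¹
  (f) [kg·m²·s⁻²] / [s·A] = kg·m²·s⁻³·A⁻¹
All reduce to kg·m²·s⁻³·A⁻¹ except (d), which is kg·m²·s⁻³·A⁻².

(d)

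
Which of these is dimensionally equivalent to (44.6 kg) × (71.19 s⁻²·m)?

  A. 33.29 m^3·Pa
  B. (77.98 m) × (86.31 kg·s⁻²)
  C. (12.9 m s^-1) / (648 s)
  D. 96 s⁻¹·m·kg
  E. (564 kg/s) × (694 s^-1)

Reference: [kg] · [m·s⁻²] = kg·m·s⁻².
Each option:
  A. Pa·m³ = N·m⁻²·m³ = kg·m²·s⁻²
  B. [m] · [kg·s⁻²] = kg·m·s⁻²  ← same
  C. [m·s⁻¹] / [s] = m·s⁻²
  D. kg·m·s⁻¹
  E. [kg·s⁻¹] · [s⁻¹] = kg·s⁻²
Only B. matches kg·m·s⁻².

B.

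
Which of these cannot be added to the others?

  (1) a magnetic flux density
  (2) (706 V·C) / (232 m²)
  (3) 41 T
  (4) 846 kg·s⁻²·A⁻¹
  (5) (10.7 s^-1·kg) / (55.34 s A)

Reduce each to base SI dimensions:
  (1) [magnetic flux density] = kg·s⁻²·A⁻¹
  (2) [kg·m²·s⁻²] / [m²] = kg·s⁻²
  (3) T = Wb·m⁻² = kg·s⁻²·A⁻¹
  (4) kg·s⁻²·A⁻¹
  (5) [kg·s⁻¹] / [s·A] = kg·s⁻²·A⁻¹
All reduce to kg·s⁻²·A⁻¹ except (2), which is kg·s⁻².

(2)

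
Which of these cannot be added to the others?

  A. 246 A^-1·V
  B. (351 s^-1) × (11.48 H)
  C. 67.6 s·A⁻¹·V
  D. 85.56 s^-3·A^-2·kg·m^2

Expand each in SI base units:
  A. V·A⁻¹ = J·C⁻¹·A⁻¹ = kg·m²·s⁻³·A⁻²
  B. [s⁻¹] · [kg·m²·s⁻²·A⁻²] = kg·m²·s⁻³·A⁻²
  C. V·s·A⁻¹ = J·C⁻¹·s·A⁻¹ = kg·m²·s⁻²·A⁻²
  D. kg·m²·s⁻³·A⁻²
All reduce to kg·m²·s⁻³·A⁻² except C., which is kg·m²·s⁻²·A⁻².

C.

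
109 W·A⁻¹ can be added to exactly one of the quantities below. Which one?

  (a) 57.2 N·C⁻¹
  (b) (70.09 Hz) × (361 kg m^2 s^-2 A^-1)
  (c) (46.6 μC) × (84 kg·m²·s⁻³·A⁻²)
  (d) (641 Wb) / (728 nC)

(b)

Reference: W·A⁻¹ = J·s⁻¹·A⁻¹ = kg·m²·s⁻³·A⁻¹.
Each option:
  (a) N·C⁻¹ = kg·m·s⁻²·(s·A)⁻¹ = kg·m·s⁻³·A⁻¹
  (b) [s⁻¹] · [kg·m²·s⁻²·A⁻¹] = kg·m²·s⁻³·A⁻¹  ← same
  (c) [s·A] · [kg·m²·s⁻³·A⁻²] = kg·m²·s⁻²·A⁻¹
  (d) [kg·m²·s⁻²·A⁻¹] / [s·A] = kg·m²·s⁻³·A⁻²
Only (b) matches kg·m²·s⁻³·A⁻¹.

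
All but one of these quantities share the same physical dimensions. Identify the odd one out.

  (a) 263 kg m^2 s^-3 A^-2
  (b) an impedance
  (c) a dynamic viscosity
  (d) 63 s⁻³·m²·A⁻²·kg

(c)

Reduce each to base SI dimensions:
  (a) kg·m²·s⁻³·A⁻²
  (b) [impedance] = kg·m²·s⁻³·A⁻²
  (c) [dynamic viscosity] = kg·m⁻¹·s⁻¹
  (d) kg·m²·s⁻³·A⁻²
All reduce to kg·m²·s⁻³·A⁻² except (c), which is kg·m⁻¹·s⁻¹.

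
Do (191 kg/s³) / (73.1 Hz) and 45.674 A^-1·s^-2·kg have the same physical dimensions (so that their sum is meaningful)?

Work out the base dimensions of each:
  (191 kg/s³) / (73.1 Hz):  [kg·s⁻³] / [s⁻¹] = kg·s⁻²
  45.674 A^-1·s^-2·kg:  kg·s⁻²·A⁻¹
kg·s⁻² ≠ kg·s⁻²·A⁻¹, so they cannot be added.

No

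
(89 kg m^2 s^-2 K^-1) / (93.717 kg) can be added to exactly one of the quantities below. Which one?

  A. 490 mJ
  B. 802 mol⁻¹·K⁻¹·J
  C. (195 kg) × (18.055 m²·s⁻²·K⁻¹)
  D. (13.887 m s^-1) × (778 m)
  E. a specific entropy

E.

Reference: [kg·m²·s⁻²·K⁻¹] / [kg] = m²·s⁻²·K⁻¹.
Each option:
  A. J = N·m = kg·m²·s⁻²
  B. J·mol⁻¹·K⁻¹ = N·m·mol⁻¹·K⁻¹ = kg·m²·s⁻²·K⁻¹·mol⁻¹
  C. [kg] · [m²·s⁻²·K⁻¹] = kg·m²·s⁻²·K⁻¹
  D. [m·s⁻¹] · [m] = m²·s⁻¹
  E. [specific entropy] = m²·s⁻²·K⁻¹  ← same
Only E. matches m²·s⁻²·K⁻¹.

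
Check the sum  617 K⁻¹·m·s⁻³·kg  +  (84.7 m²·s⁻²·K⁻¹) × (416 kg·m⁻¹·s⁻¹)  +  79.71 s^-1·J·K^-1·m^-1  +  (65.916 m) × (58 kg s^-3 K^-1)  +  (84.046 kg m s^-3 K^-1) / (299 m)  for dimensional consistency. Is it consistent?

In SI base units:
  617 K⁻¹·m·s⁻³·kg:  kg·m·s⁻³·K⁻¹
  (84.7 m²·s⁻²·K⁻¹) × (416 kg·m⁻¹·s⁻¹):  [m²·s⁻²·K⁻¹] · [kg·m⁻¹·s⁻¹] = kg·m·s⁻³·K⁻¹
  79.71 s^-1·J·K^-1·m^-1:  J·s⁻¹·m⁻¹·K⁻¹ = N·m·s⁻¹·m⁻¹·K⁻¹ = kg·m·s⁻³·K⁻¹
  (65.916 m) × (58 kg s^-3 K^-1):  [m] · [kg·s⁻³·K⁻¹] = kg·m·s⁻³·K⁻¹
  (84.046 kg m s^-3 K^-1) / (299 m):  [kg·m·s⁻³·K⁻¹] / [m] = kg·s⁻³·K⁻¹
The terms do not share a single dimension (kg·m·s⁻³·K⁻¹ vs kg·s⁻³·K⁻¹).

No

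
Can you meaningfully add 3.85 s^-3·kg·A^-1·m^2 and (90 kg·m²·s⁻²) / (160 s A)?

Dimensions:
  3.85 s^-3·kg·A^-1·m^2:  kg·m²·s⁻³·A⁻¹
  (90 kg·m²·s⁻²) / (160 s A):  [kg·m²·s⁻²] / [s·A] = kg·m²·s⁻³·A⁻¹
Both are kg·m²·s⁻³·A⁻¹, so they have the same dimensions and can be added.

Yes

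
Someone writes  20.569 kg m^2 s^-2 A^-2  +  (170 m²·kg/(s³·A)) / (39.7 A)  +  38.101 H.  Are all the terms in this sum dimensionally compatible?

No

In SI base units:
  20.569 kg m^2 s^-2 A^-2:  kg·m²·s⁻²·A⁻²
  (170 m²·kg/(s³·A)) / (39.7 A):  [kg·m²·s⁻³·A⁻¹] / [A] = kg·m²·s⁻³·A⁻²
  38.101 H:  H = V·s·A⁻¹ = kg·m²·s⁻²·A⁻²
The terms do not share a single dimension (kg·m²·s⁻²·A⁻² vs kg·m²·s⁻³·A⁻²).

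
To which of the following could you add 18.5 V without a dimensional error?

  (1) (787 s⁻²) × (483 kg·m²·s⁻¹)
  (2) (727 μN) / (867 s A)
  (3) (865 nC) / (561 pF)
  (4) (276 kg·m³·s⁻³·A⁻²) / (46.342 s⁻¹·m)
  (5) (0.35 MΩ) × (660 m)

(3)

Reference: V = J·C⁻¹ = kg·m²·s⁻³·A⁻¹.
Each option:
  (1) [s⁻²] · [kg·m²·s⁻¹] = kg·m²·s⁻³
  (2) [kg·m·s⁻²] / [s·A] = kg·m·s⁻³·A⁻¹
  (3) [s·A] / [kg⁻¹·m⁻²·s⁴·A²] = kg·m²·s⁻³·A⁻¹  ← same
  (4) [kg·m³·s⁻³·A⁻²] / [m·s⁻¹] = kg·m²·s⁻²·A⁻²
  (5) [kg·m²·s⁻³·A⁻²] · [m] = kg·m³·s⁻³·A⁻²
Only (3) matches kg·m²·s⁻³·A⁻¹.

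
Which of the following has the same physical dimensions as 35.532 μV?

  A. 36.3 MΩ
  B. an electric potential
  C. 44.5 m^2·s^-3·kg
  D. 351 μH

B.

Reference: V = J·C⁻¹ = kg·m²·s⁻³·A⁻¹.
Each option:
  A. Ω = V·A⁻¹ = kg·m²·s⁻³·A⁻²
  B. [electric potential] = kg·m²·s⁻³·A⁻¹  ← same
  C. kg·m²·s⁻³
  D. H = V·s·A⁻¹ = kg·m²·s⁻²·A⁻²
Only B. matches kg·m²·s⁻³·A⁻¹.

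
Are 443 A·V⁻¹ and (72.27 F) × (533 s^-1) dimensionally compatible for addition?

Yes

In SI base units:
  443 A·V⁻¹:  A·V⁻¹ = A·(J·C⁻¹)⁻¹ = kg⁻¹·m⁻²·s³·A²
  (72.27 F) × (533 s^-1):  [kg⁻¹·m⁻²·s⁴·A²] · [s⁻¹] = kg⁻¹·m⁻²·s³·A²
Both are kg⁻¹·m⁻²·s³·A², so they have the same dimensions and can be added.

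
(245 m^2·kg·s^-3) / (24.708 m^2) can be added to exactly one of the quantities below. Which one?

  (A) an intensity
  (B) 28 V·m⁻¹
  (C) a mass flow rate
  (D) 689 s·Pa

(A)

Reference: [kg·m²·s⁻³] / [m²] = kg·s⁻³.
Each option:
  (A) [intensity] = kg·s⁻³  ← same
  (B) V·m⁻¹ = J·C⁻¹·m⁻¹ = kg·m·s⁻³·A⁻¹
  (C) [mass flow rate] = kg·s⁻¹
  (D) Pa·s = N·m⁻²·s = kg·m⁻¹·s⁻¹
Only (A) matches kg·s⁻³.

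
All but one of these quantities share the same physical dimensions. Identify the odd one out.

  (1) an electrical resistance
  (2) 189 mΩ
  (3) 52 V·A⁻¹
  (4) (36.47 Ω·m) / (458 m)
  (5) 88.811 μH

(5)

Dimensions:
  (1) [electrical resistance] = kg·m²·s⁻³·A⁻²
  (2) Ω = V·A⁻¹ = kg·m²·s⁻³·A⁻²
  (3) V·A⁻¹ = J·C⁻¹·A⁻¹ = kg·m²·s⁻³·A⁻²
  (4) [kg·m³·s⁻³·A⁻²] / [m] = kg·m²·s⁻³·A⁻²
  (5) H = V·s·A⁻¹ = kg·m²·s⁻²·A⁻²
All reduce to kg·m²·s⁻³·A⁻² except (5), which is kg·m²·s⁻²·A⁻².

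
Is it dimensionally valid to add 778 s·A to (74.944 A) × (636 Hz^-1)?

Yes

Dimensions:
  778 s·A:  A·s = s·A
  (74.944 A) × (636 Hz^-1):  [A] · [s] = s·A
Both are s·A, so they have the same dimensions and can be added.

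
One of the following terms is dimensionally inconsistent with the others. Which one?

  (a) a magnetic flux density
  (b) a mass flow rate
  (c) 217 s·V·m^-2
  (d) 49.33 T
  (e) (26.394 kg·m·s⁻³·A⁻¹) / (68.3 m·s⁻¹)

Dimensions:
  (a) [magnetic flux density] = kg·s⁻²·A⁻¹
  (b) [mass flow rate] = kg·s⁻¹
  (c) V·s·m⁻² = J·C⁻¹·s·m⁻² = kg·s⁻²·A⁻¹
  (d) T = Wb·m⁻² = kg·s⁻²·A⁻¹
  (e) [kg·m·s⁻³·A⁻¹] / [m·s⁻¹] = kg·s⁻²·A⁻¹
All reduce to kg·s⁻²·A⁻¹ except (b), which is kg·s⁻¹.

(b)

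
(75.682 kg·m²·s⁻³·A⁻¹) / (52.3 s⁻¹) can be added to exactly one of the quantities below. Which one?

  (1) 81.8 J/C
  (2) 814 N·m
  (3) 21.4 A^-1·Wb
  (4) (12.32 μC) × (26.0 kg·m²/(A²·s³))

(4)

Reference: [kg·m²·s⁻³·A⁻¹] / [s⁻¹] = kg·m²·s⁻²·A⁻¹.
Each option:
  (1) J·C⁻¹ = N·m·(s·A)⁻¹ = kg·m²·s⁻³·A⁻¹
  (2) N·m = kg·m·s⁻²·m = kg·m²·s⁻²
  (3) Wb·A⁻¹ = V·s·A⁻¹ = kg·m²·s⁻²·A⁻²
  (4) [s·A] · [kg·m²·s⁻³·A⁻²] = kg·m²·s⁻²·A⁻¹  ← same
Only (4) matches kg·m²·s⁻²·A⁻¹.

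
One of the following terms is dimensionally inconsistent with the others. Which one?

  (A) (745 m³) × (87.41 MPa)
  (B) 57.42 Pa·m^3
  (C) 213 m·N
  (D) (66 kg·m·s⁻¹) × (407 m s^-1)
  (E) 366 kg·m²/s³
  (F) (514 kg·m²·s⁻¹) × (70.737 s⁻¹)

(E)

Reduce each to base SI dimensions:
  (A) [m³] · [kg·m⁻¹·s⁻²] = kg·m²·s⁻²
  (B) Pa·m³ = N·m⁻²·m³ = kg·m²·s⁻²
  (C) N·m = kg·m·s⁻²·m = kg·m²·s⁻²
  (D) [kg·m·s⁻¹] · [m·s⁻¹] = kg·m²·s⁻²
  (E) kg·m²·s⁻³
  (F) [kg·m²·s⁻¹] · [s⁻¹] = kg·m²·s⁻²
All reduce to kg·m²·s⁻² except (E), which is kg·m²·s⁻³.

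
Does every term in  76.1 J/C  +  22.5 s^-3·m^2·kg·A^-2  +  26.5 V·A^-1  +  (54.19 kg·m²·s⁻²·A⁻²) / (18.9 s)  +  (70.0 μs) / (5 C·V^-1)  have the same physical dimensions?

No

Dimensions:
  76.1 J/C:  J·C⁻¹ = N·m·(s·A)⁻¹ = kg·m²·s⁻³·A⁻¹
  22.5 s^-3·m^2·kg·A^-2:  kg·m²·s⁻³·A⁻²
  26.5 V·A^-1:  V·A⁻¹ = J·C⁻¹·A⁻¹ = kg·m²·s⁻³·A⁻²
  (54.19 kg·m²·s⁻²·A⁻²) / (18.9 s):  [kg·m²·s⁻²·A⁻²] / [s] = kg·m²·s⁻³·A⁻²
  (70.0 μs) / (5 C·V^-1):  [s] / [kg⁻¹·m⁻²·s⁴·A²] = kg·m²·s⁻³·A⁻²
The terms do not share a single dimension (kg·m²·s⁻³·A⁻² vs kg·m²·s⁻³·A⁻¹).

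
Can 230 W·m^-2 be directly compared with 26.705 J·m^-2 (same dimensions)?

In SI base units:
  230 W·m^-2:  W·m⁻² = J·s⁻¹·m⁻² = kg·s⁻³
  26.705 J·m^-2:  J·m⁻² = N·m·m⁻² = kg·s⁻²
kg·s⁻³ ≠ kg·s⁻², so they cannot be added.

No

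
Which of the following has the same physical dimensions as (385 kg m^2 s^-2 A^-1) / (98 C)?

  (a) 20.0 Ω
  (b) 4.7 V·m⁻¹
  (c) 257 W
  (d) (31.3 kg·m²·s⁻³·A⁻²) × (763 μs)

Reference: [kg·m²·s⁻²·A⁻¹] / [s·A] = kg·m²·s⁻³·A⁻².
Each option:
  (a) Ω = V·A⁻¹ = kg·m²·s⁻³·A⁻²  ← same
  (b) V·m⁻¹ = J·C⁻¹·m⁻¹ = kg·m·s⁻³·A⁻¹
  (c) W = J·s⁻¹ = kg·m²·s⁻³
  (d) [kg·m²·s⁻³·A⁻²] · [s] = kg·m²·s⁻²·A⁻²
Only (a) matches kg·m²·s⁻³·A⁻².

(a)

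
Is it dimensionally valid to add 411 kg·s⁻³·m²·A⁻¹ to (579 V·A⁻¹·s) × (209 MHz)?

No

Reduce each to base SI dimensions:
  411 kg·s⁻³·m²·A⁻¹:  kg·m²·s⁻³·A⁻¹
  (579 V·A⁻¹·s) × (209 MHz):  [kg·m²·s⁻²·A⁻²] · [s⁻¹] = kg·m²·s⁻³·A⁻²
kg·m²·s⁻³·A⁻¹ ≠ kg·m²·s⁻³·A⁻², so they cannot be added.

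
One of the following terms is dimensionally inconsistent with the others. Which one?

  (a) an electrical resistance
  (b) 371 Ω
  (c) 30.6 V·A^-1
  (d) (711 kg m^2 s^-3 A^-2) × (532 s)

In SI base units:
  (a) [electrical resistance] = kg·m²·s⁻³·A⁻²
  (b) Ω = V·A⁻¹ = kg·m²·s⁻³·A⁻²
  (c) V·A⁻¹ = J·C⁻¹·A⁻¹ = kg·m²·s⁻³·A⁻²
  (d) [kg·m²·s⁻³·A⁻²] · [s] = kg·m²·s⁻²·A⁻²
All reduce to kg·m²·s⁻³·A⁻² except (d), which is kg·m²·s⁻²·A⁻².

(d)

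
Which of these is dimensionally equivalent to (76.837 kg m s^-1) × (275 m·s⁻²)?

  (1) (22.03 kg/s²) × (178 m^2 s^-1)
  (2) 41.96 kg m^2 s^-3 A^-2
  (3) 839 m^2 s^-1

(1)

Reference: [kg·m·s⁻¹] · [m·s⁻²] = kg·m²·s⁻³.
Each option:
  (1) [kg·s⁻²] · [m²·s⁻¹] = kg·m²·s⁻³  ← same
  (2) kg·m²·s⁻³·A⁻²
  (3) m²·s⁻¹
Only (1) matches kg·m²·s⁻³.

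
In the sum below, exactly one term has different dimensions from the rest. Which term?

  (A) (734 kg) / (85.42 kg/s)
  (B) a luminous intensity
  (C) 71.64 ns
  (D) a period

(B)

In SI base units:
  (A) [kg] / [kg·s⁻¹] = s
  (B) [luminous intensity] = cd
  (C) s
  (D) [period] = s
All reduce to s except (B), which is cd.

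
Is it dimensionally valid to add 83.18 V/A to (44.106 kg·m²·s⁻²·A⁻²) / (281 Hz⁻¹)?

Dimensions:
  83.18 V/A:  V·A⁻¹ = J·C⁻¹·A⁻¹ = kg·m²·s⁻³·A⁻²
  (44.106 kg·m²·s⁻²·A⁻²) / (281 Hz⁻¹):  [kg·m²·s⁻²·A⁻²] / [s] = kg·m²·s⁻³·A⁻²
Both are kg·m²·s⁻³·A⁻², so they have the same dimensions and can be added.

Yes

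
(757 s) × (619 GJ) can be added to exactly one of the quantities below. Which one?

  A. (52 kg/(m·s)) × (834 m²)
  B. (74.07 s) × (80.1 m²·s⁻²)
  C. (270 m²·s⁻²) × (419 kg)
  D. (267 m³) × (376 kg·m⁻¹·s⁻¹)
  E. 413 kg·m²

D.

Reference: [s] · [kg·m²·s⁻²] = kg·m²·s⁻¹.
Each option:
  A. [kg·m⁻¹·s⁻¹] · [m²] = kg·m·s⁻¹
  B. [s] · [m²·s⁻²] = m²·s⁻¹
  C. [m²·s⁻²] · [kg] = kg·m²·s⁻²
  D. [m³] · [kg·m⁻¹·s⁻¹] = kg·m²·s⁻¹  ← same
  E. kg·m²
Only D. matches kg·m²·s⁻¹.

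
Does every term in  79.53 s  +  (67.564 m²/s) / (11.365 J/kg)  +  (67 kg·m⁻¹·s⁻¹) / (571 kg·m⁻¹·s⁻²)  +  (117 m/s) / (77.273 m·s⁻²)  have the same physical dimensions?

In SI base units:
  79.53 s:  s
  (67.564 m²/s) / (11.365 J/kg):  [m²·s⁻¹] / [m²·s⁻²] = s
  (67 kg·m⁻¹·s⁻¹) / (571 kg·m⁻¹·s⁻²):  [kg·m⁻¹·s⁻¹] / [kg·m⁻¹·s⁻²] = s
  (117 m/s) / (77.273 m·s⁻²):  [m·s⁻¹] / [m·s⁻²] = s
Every term reduces to s.

Yes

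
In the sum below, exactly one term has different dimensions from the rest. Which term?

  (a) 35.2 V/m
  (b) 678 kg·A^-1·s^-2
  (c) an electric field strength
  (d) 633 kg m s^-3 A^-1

(b)

In SI base units:
  (a) V·m⁻¹ = J·C⁻¹·m⁻¹ = kg·m·s⁻³·A⁻¹
  (b) kg·s⁻²·A⁻¹
  (c) [electric field strength] = kg·m·s⁻³·A⁻¹
  (d) kg·m·s⁻³·A⁻¹
All reduce to kg·m·s⁻³·A⁻¹ except (b), which is kg·s⁻²·A⁻¹.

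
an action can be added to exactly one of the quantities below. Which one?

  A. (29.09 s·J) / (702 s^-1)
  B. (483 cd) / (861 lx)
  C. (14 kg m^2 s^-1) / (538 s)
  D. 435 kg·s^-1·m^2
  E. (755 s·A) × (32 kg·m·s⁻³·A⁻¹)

D.

Reference: [action] = kg·m²·s⁻¹.
Each option:
  A. [kg·m²·s⁻¹] / [s⁻¹] = kg·m²
  B. [cd] / [m⁻²·cd] = m²
  C. [kg·m²·s⁻¹] / [s] = kg·m²·s⁻²
  D. kg·m²·s⁻¹  ← same
  E. [s·A] · [kg·m·s⁻³·A⁻¹] = kg·m·s⁻²
Only D. matches kg·m²·s⁻¹.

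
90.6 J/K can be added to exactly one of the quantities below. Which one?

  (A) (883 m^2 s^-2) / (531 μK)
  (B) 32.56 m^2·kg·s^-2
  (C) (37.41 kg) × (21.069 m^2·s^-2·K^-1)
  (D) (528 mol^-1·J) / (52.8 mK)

Reference: J·K⁻¹ = N·m·K⁻¹ = kg·m²·s⁻²·K⁻¹.
Each option:
  (A) [m²·s⁻²] / [K] = m²·s⁻²·K⁻¹
  (B) kg·m²·s⁻²
  (C) [kg] · [m²·s⁻²·K⁻¹] = kg·m²·s⁻²·K⁻¹  ← same
  (D) [kg·m²·s⁻²·mol⁻¹] / [K] = kg·m²·s⁻²·K⁻¹·mol⁻¹
Only (C) matches kg·m²·s⁻²·K⁻¹.

(C)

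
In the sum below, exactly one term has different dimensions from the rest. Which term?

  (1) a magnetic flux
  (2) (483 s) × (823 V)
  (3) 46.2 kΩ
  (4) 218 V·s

(3)

Work out the base dimensions of each:
  (1) [magnetic flux] = kg·m²·s⁻²·A⁻¹
  (2) [s] · [kg·m²·s⁻³·A⁻¹] = kg·m²·s⁻²·A⁻¹
  (3) Ω = V·A⁻¹ = kg·m²·s⁻³·A⁻²
  (4) V·s = J·C⁻¹·s = kg·m²·s⁻²·A⁻¹
All reduce to kg·m²·s⁻²·A⁻¹ except (3), which is kg·m²·s⁻³·A⁻².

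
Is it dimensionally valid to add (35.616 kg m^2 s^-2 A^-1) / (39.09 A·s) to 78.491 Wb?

Reduce each to base SI dimensions:
  (35.616 kg m^2 s^-2 A^-1) / (39.09 A·s):  [kg·m²·s⁻²·A⁻¹] / [s·A] = kg·m²·s⁻³·A⁻²
  78.491 Wb:  Wb = V·s = kg·m²·s⁻²·A⁻¹
kg·m²·s⁻³·A⁻² ≠ kg·m²·s⁻²·A⁻¹, so they cannot be added.

No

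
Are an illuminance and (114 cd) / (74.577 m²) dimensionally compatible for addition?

Yes

Dimensions:
  an illuminance:  [illuminance] = m⁻²·cd
  (114 cd) / (74.577 m²):  [cd] / [m²] = m⁻²·cd
Both are m⁻²·cd, so they have the same dimensions and can be added.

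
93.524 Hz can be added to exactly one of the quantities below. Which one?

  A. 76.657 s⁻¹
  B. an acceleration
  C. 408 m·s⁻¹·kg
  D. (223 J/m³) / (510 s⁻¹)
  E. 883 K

A.

Reference: Hz = s⁻¹.
Each option:
  A. s⁻¹  ← same
  B. [acceleration] = m·s⁻²
  C. kg·m·s⁻¹
  D. [kg·m⁻¹·s⁻²] / [s⁻¹] = kg·m⁻¹·s⁻¹
  E. K
Only A. matches s⁻¹.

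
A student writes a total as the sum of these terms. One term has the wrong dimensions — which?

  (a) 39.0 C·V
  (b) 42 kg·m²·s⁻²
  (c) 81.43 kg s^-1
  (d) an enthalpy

(c)

In SI base units:
  (a) C·V = s·A·J·C⁻¹ = kg·m²·s⁻²
  (b) kg·m²·s⁻²
  (c) kg·s⁻¹
  (d) [enthalpy] = kg·m²·s⁻²
All reduce to kg·m²·s⁻² except (c), which is kg·s⁻¹.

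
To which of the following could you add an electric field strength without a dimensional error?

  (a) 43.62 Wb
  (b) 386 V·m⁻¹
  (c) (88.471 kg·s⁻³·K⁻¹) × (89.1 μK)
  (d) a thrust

Reference: [electric field strength] = kg·m·s⁻³·A⁻¹.
Each option:
  (a) Wb = V·s = kg·m²·s⁻²·A⁻¹
  (b) V·m⁻¹ = J·C⁻¹·m⁻¹ = kg·m·s⁻³·A⁻¹  ← same
  (c) [kg·s⁻³·K⁻¹] · [K] = kg·s⁻³
  (d) [thrust] = kg·m·s⁻²
Only (b) matches kg·m·s⁻³·A⁻¹.

(b)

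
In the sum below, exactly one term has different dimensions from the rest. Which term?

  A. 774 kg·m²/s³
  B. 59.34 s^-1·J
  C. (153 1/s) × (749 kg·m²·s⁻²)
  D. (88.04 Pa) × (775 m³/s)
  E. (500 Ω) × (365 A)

Reduce each to base SI dimensions:
  A. kg·m²·s⁻³
  B. J·s⁻¹ = N·m·s⁻¹ = kg·m²·s⁻³
  C. [s⁻¹] · [kg·m²·s⁻²] = kg·m²·s⁻³
  D. [kg·m⁻¹·s⁻²] · [m³·s⁻¹] = kg·m²·s⁻³
  E. [kg·m²·s⁻³·A⁻²] · [A] = kg·m²·s⁻³·A⁻¹
All reduce to kg·m²·s⁻³ except E., which is kg·m²·s⁻³·A⁻¹.

E.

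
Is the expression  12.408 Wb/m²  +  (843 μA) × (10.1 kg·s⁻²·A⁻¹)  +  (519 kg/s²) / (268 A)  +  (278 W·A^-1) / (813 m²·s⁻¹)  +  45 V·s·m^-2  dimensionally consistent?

Dimensions:
  12.408 Wb/m²:  Wb·m⁻² = V·s·m⁻² = kg·s⁻²·A⁻¹
  (843 μA) × (10.1 kg·s⁻²·A⁻¹):  [A] · [kg·s⁻²·A⁻¹] = kg·s⁻²
  (519 kg/s²) / (268 A):  [kg·s⁻²] / [A] = kg·s⁻²·A⁻¹
  (278 W·A^-1) / (813 m²·s⁻¹):  [kg·m²·s⁻³·A⁻¹] / [m²·s⁻¹] = kg·s⁻²·A⁻¹
  45 V·s·m^-2:  V·s·m⁻² = J·C⁻¹·s·m⁻² = kg·s⁻²·A⁻¹
The terms do not share a single dimension (kg·s⁻² vs kg·s⁻²·A⁻¹).

No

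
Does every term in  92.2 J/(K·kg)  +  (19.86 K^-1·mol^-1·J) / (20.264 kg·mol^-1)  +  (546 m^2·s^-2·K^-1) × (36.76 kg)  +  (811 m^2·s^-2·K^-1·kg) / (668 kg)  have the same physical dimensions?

Reduce each to base SI dimensions:
  92.2 J/(K·kg):  J·kg⁻¹·K⁻¹ = N·m·kg⁻¹·K⁻¹ = m²·s⁻²·K⁻¹
  (19.86 K^-1·mol^-1·J) / (20.264 kg·mol^-1):  [kg·m²·s⁻²·K⁻¹·mol⁻¹] / [kg·mol⁻¹] = m²·s⁻²·K⁻¹
  (546 m^2·s^-2·K^-1) × (36.76 kg):  [m²·s⁻²·K⁻¹] · [kg] = kg·m²·s⁻²·K⁻¹
  (811 m^2·s^-2·K^-1·kg) / (668 kg):  [kg·m²·s⁻²·K⁻¹] / [kg] = m²·s⁻²·K⁻¹
The terms do not share a single dimension (kg·m²·s⁻²·K⁻¹ vs m²·s⁻²·K⁻¹).

No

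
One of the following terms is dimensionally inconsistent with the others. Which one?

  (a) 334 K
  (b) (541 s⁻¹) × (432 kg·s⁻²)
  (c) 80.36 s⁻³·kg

(a)

Work out the base dimensions of each:
  (a) K
  (b) [s⁻¹] · [kg·s⁻²] = kg·s⁻³
  (c) kg·s⁻³
All reduce to kg·s⁻³ except (a), which is K.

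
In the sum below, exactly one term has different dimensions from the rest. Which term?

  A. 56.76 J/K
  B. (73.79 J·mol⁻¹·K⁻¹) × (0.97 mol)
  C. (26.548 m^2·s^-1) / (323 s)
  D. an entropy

C.

Dimensions:
  A. J·K⁻¹ = N·m·K⁻¹ = kg·m²·s⁻²·K⁻¹
  B. [kg·m²·s⁻²·K⁻¹·mol⁻¹] · [mol] = kg·m²·s⁻²·K⁻¹
  C. [m²·s⁻¹] / [s] = m²·s⁻²
  D. [entropy] = kg·m²·s⁻²·K⁻¹
All reduce to kg·m²·s⁻²·K⁻¹ except C., which is m²·s⁻².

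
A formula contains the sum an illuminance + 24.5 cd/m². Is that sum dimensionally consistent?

Dimensions:
  an illuminance:  [illuminance] = m⁻²·cd
  24.5 cd/m²:  cd·m⁻² = m⁻²·cd
Both are m⁻²·cd, so they have the same dimensions and can be added.

Yes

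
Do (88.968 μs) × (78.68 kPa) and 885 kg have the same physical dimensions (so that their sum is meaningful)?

No

Work out the base dimensions of each:
  (88.968 μs) × (78.68 kPa):  [s] · [kg·m⁻¹·s⁻²] = kg·m⁻¹·s⁻¹
  885 kg:  kg
kg·m⁻¹·s⁻¹ ≠ kg, so they cannot be added.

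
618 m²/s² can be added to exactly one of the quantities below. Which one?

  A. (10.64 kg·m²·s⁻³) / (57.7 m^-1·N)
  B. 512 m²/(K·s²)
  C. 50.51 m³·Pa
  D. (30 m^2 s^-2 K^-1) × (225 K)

D.

Reference: m²·s⁻².
Each option:
  A. [kg·m²·s⁻³] / [kg·s⁻²] = m²·s⁻¹
  B. m²·s⁻²·K⁻¹
  C. Pa·m³ = N·m⁻²·m³ = kg·m²·s⁻²
  D. [m²·s⁻²·K⁻¹] · [K] = m²·s⁻²  ← same
Only D. matches m²·s⁻².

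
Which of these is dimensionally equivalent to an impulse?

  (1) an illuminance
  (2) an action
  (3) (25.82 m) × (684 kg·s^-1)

(3)

Reference: [impulse] = kg·m·s⁻¹.
Each option:
  (1) [illuminance] = m⁻²·cd
  (2) [action] = kg·m²·s⁻¹
  (3) [m] · [kg·s⁻¹] = kg·m·s⁻¹  ← same
Only (3) matches kg·m·s⁻¹.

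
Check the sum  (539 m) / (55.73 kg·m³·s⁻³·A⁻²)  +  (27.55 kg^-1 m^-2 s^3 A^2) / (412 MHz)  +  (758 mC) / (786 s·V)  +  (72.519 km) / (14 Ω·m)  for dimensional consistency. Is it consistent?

Reduce each to base SI dimensions:
  (539 m) / (55.73 kg·m³·s⁻³·A⁻²):  [m] / [kg·m³·s⁻³·A⁻²] = kg⁻¹·m⁻²·s³·A²
  (27.55 kg^-1 m^-2 s^3 A^2) / (412 MHz):  [kg⁻¹·m⁻²·s³·A²] / [s⁻¹] = kg⁻¹·m⁻²·s⁴·A²
  (758 mC) / (786 s·V):  [s·A] / [kg·m²·s⁻²·A⁻¹] = kg⁻¹·m⁻²·s³·A²
  (72.519 km) / (14 Ω·m):  [m] / [kg·m³·s⁻³·A⁻²] = kg⁻¹·m⁻²·s³·A²
The terms do not share a single dimension (kg⁻¹·m⁻²·s³·A² vs kg⁻¹·m⁻²·s⁴·A²).

No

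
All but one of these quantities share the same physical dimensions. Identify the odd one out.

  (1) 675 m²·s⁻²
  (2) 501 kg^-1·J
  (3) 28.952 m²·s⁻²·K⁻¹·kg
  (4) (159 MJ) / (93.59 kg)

(3)

In SI base units:
  (1) m²·s⁻²
  (2) J·kg⁻¹ = N·m·kg⁻¹ = m²·s⁻²
  (3) kg·m²·s⁻²·K⁻¹
  (4) [kg·m²·s⁻²] / [kg] = m²·s⁻²
All reduce to m²·s⁻² except (3), which is kg·m²·s⁻²·K⁻¹.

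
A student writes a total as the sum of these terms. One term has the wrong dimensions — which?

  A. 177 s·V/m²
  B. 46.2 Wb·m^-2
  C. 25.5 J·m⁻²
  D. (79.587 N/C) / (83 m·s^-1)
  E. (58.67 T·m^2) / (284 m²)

C.

Expand each in SI base units:
  A. V·s·m⁻² = J·C⁻¹·s·m⁻² = kg·s⁻²·A⁻¹
  B. Wb·m⁻² = V·s·m⁻² = kg·s⁻²·A⁻¹
  C. J·m⁻² = N·m·m⁻² = kg·s⁻²
  D. [kg·m·s⁻³·A⁻¹] / [m·s⁻¹] = kg·s⁻²·A⁻¹
  E. [kg·m²·s⁻²·A⁻¹] / [m²] = kg·s⁻²·A⁻¹
All reduce to kg·s⁻²·A⁻¹ except C., which is kg·s⁻².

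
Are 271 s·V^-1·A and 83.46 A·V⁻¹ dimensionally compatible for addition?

Reduce each to base SI dimensions:
  271 s·V^-1·A:  A·s·V⁻¹ = A·s·(J·C⁻¹)⁻¹ = kg⁻¹·m⁻²·s⁴·A²
  83.46 A·V⁻¹:  A·V⁻¹ = A·(J·C⁻¹)⁻¹ = kg⁻¹·m⁻²·s³·A²
kg⁻¹·m⁻²·s⁴·A² ≠ kg⁻¹·m⁻²·s³·A², so they cannot be added.

No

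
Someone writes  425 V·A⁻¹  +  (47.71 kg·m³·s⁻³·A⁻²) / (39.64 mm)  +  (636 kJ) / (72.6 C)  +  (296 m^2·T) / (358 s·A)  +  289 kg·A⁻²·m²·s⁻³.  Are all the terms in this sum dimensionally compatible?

No

Expand each in SI base units:
  425 V·A⁻¹:  V·A⁻¹ = J·C⁻¹·A⁻¹ = kg·m²·s⁻³·A⁻²
  (47.71 kg·m³·s⁻³·A⁻²) / (39.64 mm):  [kg·m³·s⁻³·A⁻²] / [m] = kg·m²·s⁻³·A⁻²
  (636 kJ) / (72.6 C):  [kg·m²·s⁻²] / [s·A] = kg·m²·s⁻³·A⁻¹
  (296 m^2·T) / (358 s·A):  [kg·m²·s⁻²·A⁻¹] / [s·A] = kg·m²·s⁻³·A⁻²
  289 kg·A⁻²·m²·s⁻³:  kg·m²·s⁻³·A⁻²
The terms do not share a single dimension (kg·m²·s⁻³·A⁻² vs kg·m²·s⁻³·A⁻¹).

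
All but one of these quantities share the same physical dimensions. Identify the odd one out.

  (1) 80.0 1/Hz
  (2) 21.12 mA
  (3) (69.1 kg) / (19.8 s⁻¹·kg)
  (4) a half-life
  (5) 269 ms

In SI base units:
  (1) Hz⁻¹ = (s⁻¹)⁻¹ = s
  (2) A
  (3) [kg] / [kg·s⁻¹] = s
  (4) [half-life] = s
  (5) s
All reduce to s except (2), which is A.

(2)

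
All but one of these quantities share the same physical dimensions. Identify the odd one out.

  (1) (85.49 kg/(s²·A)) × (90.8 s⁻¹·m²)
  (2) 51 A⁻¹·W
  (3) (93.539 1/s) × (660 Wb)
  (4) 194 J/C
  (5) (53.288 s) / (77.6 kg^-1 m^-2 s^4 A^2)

Expand each in SI base units:
  (1) [kg·s⁻²·A⁻¹] · [m²·s⁻¹] = kg·m²·s⁻³·A⁻¹
  (2) W·A⁻¹ = J·s⁻¹·A⁻¹ = kg·m²·s⁻³·A⁻¹
  (3) [s⁻¹] · [kg·m²·s⁻²·A⁻¹] = kg·m²·s⁻³·A⁻¹
  (4) J·C⁻¹ = N·m·(s·A)⁻¹ = kg·m²·s⁻³·A⁻¹
  (5) [s] / [kg⁻¹·m⁻²·s⁴·A²] = kg·m²·s⁻³·A⁻²
All reduce to kg·m²·s⁻³·A⁻¹ except (5), which is kg·m²·s⁻³·A⁻².

(5)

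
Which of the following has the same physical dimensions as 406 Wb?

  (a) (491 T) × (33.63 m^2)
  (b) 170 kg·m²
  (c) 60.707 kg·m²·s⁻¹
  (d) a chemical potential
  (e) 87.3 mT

Reference: Wb = V·s = kg·m²·s⁻²·A⁻¹.
Each option:
  (a) [kg·s⁻²·A⁻¹] · [m²] = kg·m²·s⁻²·A⁻¹  ← same
  (b) kg·m²
  (c) kg·m²·s⁻¹
  (d) [chemical potential] = kg·m²·s⁻²·mol⁻¹
  (e) T = Wb·m⁻² = kg·s⁻²·A⁻¹
Only (a) matches kg·m²·s⁻²·A⁻¹.

(a)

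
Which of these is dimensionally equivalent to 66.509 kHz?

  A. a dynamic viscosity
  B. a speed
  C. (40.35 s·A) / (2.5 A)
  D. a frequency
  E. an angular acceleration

D.

Reference: Hz = s⁻¹.
Each option:
  A. [dynamic viscosity] = kg·m⁻¹·s⁻¹
  B. [speed] = m·s⁻¹
  C. [s·A] / [A] = s
  D. [frequency] = s⁻¹  ← same
  E. [angular acceleration] = s⁻²
Only D. matches s⁻¹.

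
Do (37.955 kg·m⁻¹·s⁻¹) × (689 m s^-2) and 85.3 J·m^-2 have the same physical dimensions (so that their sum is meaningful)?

Dimensions:
  (37.955 kg·m⁻¹·s⁻¹) × (689 m s^-2):  [kg·m⁻¹·s⁻¹] · [m·s⁻²] = kg·s⁻³
  85.3 J·m^-2:  J·m⁻² = N·m·m⁻² = kg·s⁻²
kg·s⁻³ ≠ kg·s⁻², so they cannot be added.

No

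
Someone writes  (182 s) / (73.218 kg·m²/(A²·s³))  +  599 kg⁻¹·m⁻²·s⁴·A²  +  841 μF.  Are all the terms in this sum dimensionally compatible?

Yes

Reduce each to base SI dimensions:
  (182 s) / (73.218 kg·m²/(A²·s³)):  [s] / [kg·m²·s⁻³·A⁻²] = kg⁻¹·m⁻²·s⁴·A²
  599 kg⁻¹·m⁻²·s⁴·A²:  kg⁻¹·m⁻²·s⁴·A²
  841 μF:  F = C·V⁻¹ = kg⁻¹·m⁻²·s⁴·A²
Every term reduces to kg⁻¹·m⁻²·s⁴·A².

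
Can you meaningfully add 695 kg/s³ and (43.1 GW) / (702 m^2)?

Yes

Work out the base dimensions of each:
  695 kg/s³:  kg·s⁻³
  (43.1 GW) / (702 m^2):  [kg·m²·s⁻³] / [m²] = kg·s⁻³
Both are kg·s⁻³, so they have the same dimensions and can be added.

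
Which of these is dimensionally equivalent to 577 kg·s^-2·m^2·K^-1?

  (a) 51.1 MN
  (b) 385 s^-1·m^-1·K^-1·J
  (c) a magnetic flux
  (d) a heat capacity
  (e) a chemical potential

(d)

Reference: kg·m²·s⁻²·K⁻¹.
Each option:
  (a) N = kg·m·s⁻²
  (b) J·s⁻¹·m⁻¹·K⁻¹ = N·m·s⁻¹·m⁻¹·K⁻¹ = kg·m·s⁻³·K⁻¹
  (c) [magnetic flux] = kg·m²·s⁻²·A⁻¹
  (d) [heat capacity] = kg·m²·s⁻²·K⁻¹  ← same
  (e) [chemical potential] = kg·m²·s⁻²·mol⁻¹
Only (d) matches kg·m²·s⁻²·K⁻¹.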